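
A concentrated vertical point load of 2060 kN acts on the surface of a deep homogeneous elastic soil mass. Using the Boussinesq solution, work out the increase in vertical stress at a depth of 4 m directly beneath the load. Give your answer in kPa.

Δσ_z ≈ 61.5 kPa

Boussinesq vertical stress below a point load on an elastic half-space:
Δσ_z = 3P/(2πz²) · [1 + (r/z)²]^(−5/2)
r/z = 0/4 = 0; [1+(r/z)²]^(−5/2) = 1.
Δσ_z = 3×2060/(2π×4²) × 1 = 61.474 × 1 = 61.47 kPa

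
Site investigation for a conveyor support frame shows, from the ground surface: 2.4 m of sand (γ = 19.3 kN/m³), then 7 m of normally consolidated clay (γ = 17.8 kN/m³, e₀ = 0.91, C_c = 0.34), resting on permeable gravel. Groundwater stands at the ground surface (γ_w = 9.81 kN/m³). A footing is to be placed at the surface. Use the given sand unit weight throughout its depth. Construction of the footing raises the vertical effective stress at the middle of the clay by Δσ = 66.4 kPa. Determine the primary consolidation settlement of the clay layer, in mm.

S_c ≈ 453 mm

Mid-depth of clay below the ground surface: z = 2.4 + 7/2 = 5.9 m.
Total vertical stress at mid-clay: σ_v = 19.3×2.4 + 17.8×3.5 = 108.62 kPa.
Pore pressure: u = 9.81×(5.9 − 0) = 57.879 kPa.
Initial effective stress: σ'_0 = σ_v − u = 108.62 − 57.879 = 50.741 kPa.
Final effective stress: σ'_f = σ'_0 + Δσ = 50.741 + 66.4 = 117.14 kPa.
Normally consolidated clay, so the full stress increment lies on the virgin compression line:
S_c = C_c·H/(1+e₀)·log₁₀(σ'_f/σ'_0) = 0.34×7/(1+0.91)×log₁₀(117.14/50.741)
    = 1.2461 × 0.36335 = 0.4528 m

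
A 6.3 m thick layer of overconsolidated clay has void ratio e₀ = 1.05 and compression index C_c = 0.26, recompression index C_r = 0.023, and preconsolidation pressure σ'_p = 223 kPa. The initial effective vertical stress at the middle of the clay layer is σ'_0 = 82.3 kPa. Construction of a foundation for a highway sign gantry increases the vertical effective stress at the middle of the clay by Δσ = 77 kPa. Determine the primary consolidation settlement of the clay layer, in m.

S_c ≈ 0.0203 m

Final effective stress: σ'_f = 82.3 + 77 = 159.3 kPa.
σ'_f = 159.3 ≤ σ'_p = 223 kPa, so the clay remains overconsolidated and only the recompression index applies:
S_c = C_r·H/(1+e₀)·log₁₀(σ'_f/σ'_0) = 0.023×6.3/2.05×log₁₀(159.3/82.3)
    = 0.070684 × 0.28682 = 0.02027 m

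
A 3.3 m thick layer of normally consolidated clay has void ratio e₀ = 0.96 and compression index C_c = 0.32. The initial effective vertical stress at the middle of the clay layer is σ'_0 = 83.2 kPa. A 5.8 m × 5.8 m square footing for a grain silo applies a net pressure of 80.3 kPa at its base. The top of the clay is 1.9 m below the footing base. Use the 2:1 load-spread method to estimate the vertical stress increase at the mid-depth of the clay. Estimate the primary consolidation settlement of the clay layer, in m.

Mid-depth of clay below the footing base: z = 1.9 + 3.3/2 = 3.55 m.
Stress increase at mid-clay by the 2:1 spreading method:
Δσ = qBL/((B+z)(L+z)) = 80.3×5.8×5.8/((5.8+3.55)(5.8+3.55)) = 30.899 kPa
Final effective stress: σ'_f = σ'_0 + Δσ = 83.2 + 30.899 = 114.1 kPa.
Normally consolidated clay, so the full stress increment lies on the virgin compression line:
S_c = C_c·H/(1+e₀)·log₁₀(σ'_f/σ'_0) = 0.32×3.3/(1+0.96)×log₁₀(114.1/83.2)
    = 0.53878 × 0.13716 = 0.0739 m

S_c ≈ 0.0739 m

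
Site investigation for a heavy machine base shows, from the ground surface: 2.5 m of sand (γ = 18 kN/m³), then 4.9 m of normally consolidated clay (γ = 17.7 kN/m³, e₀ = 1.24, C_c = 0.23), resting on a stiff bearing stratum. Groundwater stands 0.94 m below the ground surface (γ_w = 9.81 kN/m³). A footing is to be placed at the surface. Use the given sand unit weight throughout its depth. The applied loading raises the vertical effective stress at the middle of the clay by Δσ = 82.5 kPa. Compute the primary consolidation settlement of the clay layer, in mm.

S_c ≈ 216 mm

Mid-depth of clay below the ground surface: z = 2.5 + 4.9/2 = 4.95 m.
Total vertical stress at mid-clay: σ_v = 18×2.5 + 17.7×2.45 = 88.365 kPa.
Pore pressure: u = 9.81×(4.95 − 0.94) = 39.338 kPa.
Initial effective stress: σ'_0 = σ_v − u = 88.365 − 39.338 = 49.027 kPa.
Final effective stress: σ'_f = σ'_0 + Δσ = 49.027 + 82.5 = 131.53 kPa.
Normally consolidated clay, so the full stress increment lies on the virgin compression line:
S_c = C_c·H/(1+e₀)·log₁₀(σ'_f/σ'_0) = 0.23×4.9/(1+1.24)×log₁₀(131.53/49.027)
    = 0.50313 × 0.42859 = 0.2156 m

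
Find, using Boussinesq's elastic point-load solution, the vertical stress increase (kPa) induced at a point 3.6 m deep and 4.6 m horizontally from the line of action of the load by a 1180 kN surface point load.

Boussinesq vertical stress below a point load on an elastic half-space:
Δσ_z = 3P/(2πz²) · [1 + (r/z)²]^(−5/2)
r/z = 4.6/3.6 = 1.2778; [1+(r/z)²]^(−5/2) = 0.088918.
Δσ_z = 3×1180/(2π×3.6²) × 0.088918 = 43.473 × 0.088918 = 3.866 kPa

Δσ_z ≈ 3.87 kPa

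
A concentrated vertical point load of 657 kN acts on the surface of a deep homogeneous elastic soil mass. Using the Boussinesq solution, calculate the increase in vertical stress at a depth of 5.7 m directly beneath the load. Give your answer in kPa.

Boussinesq vertical stress below a point load on an elastic half-space:
Δσ_z = 3P/(2πz²) · [1 + (r/z)²]^(−5/2)
r/z = 0/5.7 = 0; [1+(r/z)²]^(−5/2) = 1.
Δσ_z = 3×657/(2π×5.7²) × 1 = 9.6551 × 1 = 9.655 kPa

Δσ_z ≈ 9.66 kPa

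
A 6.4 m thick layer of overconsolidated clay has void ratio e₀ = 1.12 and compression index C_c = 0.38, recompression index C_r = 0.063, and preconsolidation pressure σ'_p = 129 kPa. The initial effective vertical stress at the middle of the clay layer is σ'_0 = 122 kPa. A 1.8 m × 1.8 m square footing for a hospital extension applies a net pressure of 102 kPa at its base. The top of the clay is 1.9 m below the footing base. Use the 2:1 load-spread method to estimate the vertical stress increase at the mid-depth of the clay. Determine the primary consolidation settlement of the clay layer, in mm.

S_c ≈ 4.57 mm

Mid-depth of clay below the footing base: z = 1.9 + 6.4/2 = 5.1 m.
Stress increase at mid-clay by the 2:1 spreading method:
Δσ = qBL/((B+z)(L+z)) = 102×1.8×1.8/((1.8+5.1)(1.8+5.1)) = 6.9414 kPa
Final effective stress: σ'_f = 122 + 6.9414 = 128.94 kPa.
σ'_f = 128.94 ≤ σ'_p = 129 kPa, so the clay remains overconsolidated and only the recompression index applies:
S_c = C_r·H/(1+e₀)·log₁₀(σ'_f/σ'_0) = 0.063×6.4/2.12×log₁₀(128.94/122)
    = 0.19019 × 0.024028 = 0.00457 m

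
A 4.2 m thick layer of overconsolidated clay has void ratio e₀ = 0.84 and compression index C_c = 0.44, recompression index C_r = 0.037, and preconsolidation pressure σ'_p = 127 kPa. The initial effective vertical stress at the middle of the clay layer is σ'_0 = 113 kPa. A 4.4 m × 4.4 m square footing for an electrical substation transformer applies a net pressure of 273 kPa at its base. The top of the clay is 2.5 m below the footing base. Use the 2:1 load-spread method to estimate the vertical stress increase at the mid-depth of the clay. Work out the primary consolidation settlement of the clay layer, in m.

Mid-depth of clay below the footing base: z = 2.5 + 4.2/2 = 4.6 m.
Stress increase at mid-clay by the 2:1 spreading method:
Δσ = qBL/((B+z)(L+z)) = 273×4.4×4.4/((4.4+4.6)(4.4+4.6)) = 65.25 kPa
Final effective stress: σ'_f = 113 + 65.25 = 178.25 kPa.
σ'_f = 178.25 > σ'_p = 127 kPa, so the stress path crosses the preconsolidation pressure — recompression up to σ'_p, then virgin compression beyond:
S_c = H/(1+e₀)·[C_r·log₁₀(σ'_p/σ'_0) + C_c·log₁₀(σ'_f/σ'_p)]
    = 4.2/1.84 × [0.037×log₁₀(127/113) + 0.44×log₁₀(178.25/127)]
    = 2.2826 × [0.0018768 + 0.064779] = 0.1521 m

S_c ≈ 0.152 m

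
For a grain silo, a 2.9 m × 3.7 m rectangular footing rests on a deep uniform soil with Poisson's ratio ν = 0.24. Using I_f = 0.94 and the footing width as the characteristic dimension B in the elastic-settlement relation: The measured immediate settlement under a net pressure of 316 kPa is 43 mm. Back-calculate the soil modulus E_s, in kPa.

S_e = q·B·(1−ν²)/E_s · I_f  ⇒  E_s = q·B·(1−ν²)·I_f / S_e.
E_s = 316 × 2.9 × 0.9424 × 0.94 / 0.043 = 18880 kPa

E_s ≈ 18900 kPa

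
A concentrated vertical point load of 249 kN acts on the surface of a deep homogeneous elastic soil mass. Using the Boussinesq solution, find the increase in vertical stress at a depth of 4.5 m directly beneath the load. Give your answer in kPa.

Δσ_z ≈ 5.87 kPa

Boussinesq vertical stress below a point load on an elastic half-space:
Δσ_z = 3P/(2πz²) · [1 + (r/z)²]^(−5/2)
r/z = 0/4.5 = 0; [1+(r/z)²]^(−5/2) = 1.
Δσ_z = 3×249/(2π×4.5²) × 1 = 5.871 × 1 = 5.871 kPa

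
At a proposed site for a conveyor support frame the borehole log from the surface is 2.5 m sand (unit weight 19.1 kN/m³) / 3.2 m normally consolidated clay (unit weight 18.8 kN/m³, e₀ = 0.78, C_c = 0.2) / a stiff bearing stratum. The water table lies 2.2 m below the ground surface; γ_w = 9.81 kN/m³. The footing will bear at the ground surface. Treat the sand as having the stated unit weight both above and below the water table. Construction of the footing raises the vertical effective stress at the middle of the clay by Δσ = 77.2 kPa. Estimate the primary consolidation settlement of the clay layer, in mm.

Mid-depth of clay below the ground surface: z = 2.5 + 3.2/2 = 4.1 m.
Total vertical stress at mid-clay: σ_v = 19.1×2.5 + 18.8×1.6 = 77.83 kPa.
Pore pressure: u = 9.81×(4.1 − 2.2) = 18.639 kPa.
Initial effective stress: σ'_0 = σ_v − u = 77.83 − 18.639 = 59.191 kPa.
Final effective stress: σ'_f = σ'_0 + Δσ = 59.191 + 77.2 = 136.39 kPa.
Normally consolidated clay, so the full stress increment lies on the virgin compression line:
S_c = C_c·H/(1+e₀)·log₁₀(σ'_f/σ'_0) = 0.2×3.2/(1+0.78)×log₁₀(136.39/59.191)
    = 0.35955 × 0.36253 = 0.1303 m

S_c ≈ 130 mm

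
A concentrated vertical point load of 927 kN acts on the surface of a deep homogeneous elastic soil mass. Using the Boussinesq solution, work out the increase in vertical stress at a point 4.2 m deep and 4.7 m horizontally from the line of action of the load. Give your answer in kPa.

Δσ_z ≈ 3.3 kPa

Boussinesq vertical stress below a point load on an elastic half-space:
Δσ_z = 3P/(2πz²) · [1 + (r/z)²]^(−5/2)
r/z = 4.7/4.2 = 1.119; [1+(r/z)²]^(−5/2) = 0.13136.
Δσ_z = 3×927/(2π×4.2²) × 0.13136 = 25.091 × 0.13136 = 3.296 kPa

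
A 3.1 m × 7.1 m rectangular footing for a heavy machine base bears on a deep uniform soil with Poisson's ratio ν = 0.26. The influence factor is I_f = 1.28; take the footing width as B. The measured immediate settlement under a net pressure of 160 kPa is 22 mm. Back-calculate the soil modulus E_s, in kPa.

S_e = q·B·(1−ν²)/E_s · I_f  ⇒  E_s = q·B·(1−ν²)·I_f / S_e.
E_s = 160 × 3.1 × 0.9324 × 1.28 / 0.022 = 26910 kPa

E_s ≈ 26900 kPa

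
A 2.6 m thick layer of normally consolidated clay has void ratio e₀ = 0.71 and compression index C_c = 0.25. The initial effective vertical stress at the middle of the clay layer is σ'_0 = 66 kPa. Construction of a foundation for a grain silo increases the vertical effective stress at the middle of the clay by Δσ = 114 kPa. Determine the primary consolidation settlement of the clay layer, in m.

S_c ≈ 0.166 m

Final effective stress: σ'_f = σ'_0 + Δσ = 66 + 114 = 180 kPa.
Normally consolidated clay, so the full stress increment lies on the virgin compression line:
S_c = C_c·H/(1+e₀)·log₁₀(σ'_f/σ'_0) = 0.25×2.6/(1+0.71)×log₁₀(180/66)
    = 0.38012 × 0.43573 = 0.1656 m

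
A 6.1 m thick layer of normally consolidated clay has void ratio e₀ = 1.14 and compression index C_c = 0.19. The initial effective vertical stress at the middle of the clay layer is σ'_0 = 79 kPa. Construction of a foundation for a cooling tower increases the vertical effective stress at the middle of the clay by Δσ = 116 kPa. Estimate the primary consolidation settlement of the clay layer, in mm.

Final effective stress: σ'_f = σ'_0 + Δσ = 79 + 116 = 195 kPa.
Normally consolidated clay, so the full stress increment lies on the virgin compression line:
S_c = C_c·H/(1+e₀)·log₁₀(σ'_f/σ'_0) = 0.19×6.1/(1+1.14)×log₁₀(195/79)
    = 0.54159 × 0.39241 = 0.2125 m

S_c ≈ 213 mm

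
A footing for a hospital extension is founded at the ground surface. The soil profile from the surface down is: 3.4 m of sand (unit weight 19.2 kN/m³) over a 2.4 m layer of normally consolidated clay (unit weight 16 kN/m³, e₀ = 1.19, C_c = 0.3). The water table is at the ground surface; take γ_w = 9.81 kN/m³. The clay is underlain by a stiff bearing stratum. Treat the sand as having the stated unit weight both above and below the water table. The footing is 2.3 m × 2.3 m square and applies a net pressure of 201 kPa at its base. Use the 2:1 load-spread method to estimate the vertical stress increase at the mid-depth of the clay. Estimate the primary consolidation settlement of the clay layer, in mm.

S_c ≈ 64.2 mm

Mid-depth of clay below the ground surface: z = 3.4 + 2.4/2 = 4.6 m.
Total vertical stress at mid-clay: σ_v = 19.2×3.4 + 16×1.2 = 84.48 kPa.
Pore pressure: u = 9.81×(4.6 − 0) = 45.126 kPa.
Initial effective stress: σ'_0 = σ_v − u = 84.48 − 45.126 = 39.354 kPa.
Stress increase at mid-clay by the 2:1 spreading method:
Δσ = qBL/((B+z)(L+z)) = 201×2.3×2.3/((2.3+4.6)(2.3+4.6)) = 22.333 kPa
Final effective stress: σ'_f = σ'_0 + Δσ = 39.354 + 22.333 = 61.687 kPa.
Normally consolidated clay, so the full stress increment lies on the virgin compression line:
S_c = C_c·H/(1+e₀)·log₁₀(σ'_f/σ'_0) = 0.3×2.4/(1+1.19)×log₁₀(61.687/39.354)
    = 0.32877 × 0.1952 = 0.06418 m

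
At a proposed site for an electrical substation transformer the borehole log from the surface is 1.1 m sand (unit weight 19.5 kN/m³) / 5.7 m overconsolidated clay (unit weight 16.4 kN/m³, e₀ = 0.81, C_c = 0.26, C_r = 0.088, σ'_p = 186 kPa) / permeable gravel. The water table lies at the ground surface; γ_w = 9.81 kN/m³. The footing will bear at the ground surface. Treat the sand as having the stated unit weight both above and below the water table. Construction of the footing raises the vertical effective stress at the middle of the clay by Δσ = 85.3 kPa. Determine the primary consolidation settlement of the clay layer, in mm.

Mid-depth of clay below the ground surface: z = 1.1 + 5.7/2 = 3.95 m.
Total vertical stress at mid-clay: σ_v = 19.5×1.1 + 16.4×2.85 = 68.19 kPa.
Pore pressure: u = 9.81×(3.95 − 0) = 38.75 kPa.
Initial effective stress: σ'_0 = σ_v − u = 68.19 − 38.75 = 29.44 kPa.
Final effective stress: σ'_f = 29.44 + 85.3 = 114.74 kPa.
σ'_f = 114.74 ≤ σ'_p = 186 kPa, so the clay remains overconsolidated and only the recompression index applies:
S_c = C_r·H/(1+e₀)·log₁₀(σ'_f/σ'_0) = 0.088×5.7/1.81×log₁₀(114.74/29.44)
    = 0.27713 × 0.59078 = 0.1637 m

S_c ≈ 164 mm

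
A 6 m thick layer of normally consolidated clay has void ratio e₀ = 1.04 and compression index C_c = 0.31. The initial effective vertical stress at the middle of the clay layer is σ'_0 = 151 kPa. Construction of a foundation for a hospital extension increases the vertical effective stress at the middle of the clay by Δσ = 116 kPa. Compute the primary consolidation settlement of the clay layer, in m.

S_c ≈ 0.226 m

Final effective stress: σ'_f = σ'_0 + Δσ = 151 + 116 = 267 kPa.
Normally consolidated clay, so the full stress increment lies on the virgin compression line:
S_c = C_c·H/(1+e₀)·log₁₀(σ'_f/σ'_0) = 0.31×6/(1+1.04)×log₁₀(267/151)
    = 0.91176 × 0.24753 = 0.2257 m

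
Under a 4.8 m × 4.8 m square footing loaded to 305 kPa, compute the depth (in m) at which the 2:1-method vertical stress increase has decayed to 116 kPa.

2:1 spreading — at depth z the loaded area has grown by z in each plan dimension:
qB²/(B+z)² = Δσ_z ⇒ z = B(√(q/Δσ_z) − 1) = 4.8×(√(305/116) − 1) = 2.983 m

z ≈ 2.98 m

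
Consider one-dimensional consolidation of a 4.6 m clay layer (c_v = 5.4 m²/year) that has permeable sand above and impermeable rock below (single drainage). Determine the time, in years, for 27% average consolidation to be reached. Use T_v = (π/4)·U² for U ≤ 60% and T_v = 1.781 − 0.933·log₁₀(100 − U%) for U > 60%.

t ≈ 0.224 years

Drainage path length: H_d = H = 4.6 m (single drainage).
U ≤ 60%: T_v = (π/4)·U² = (π/4)×0.27² = 0.057256.
t = T_v·H_d²/c_v = 0.057256×4.6²/5.4 = 0.2244 years.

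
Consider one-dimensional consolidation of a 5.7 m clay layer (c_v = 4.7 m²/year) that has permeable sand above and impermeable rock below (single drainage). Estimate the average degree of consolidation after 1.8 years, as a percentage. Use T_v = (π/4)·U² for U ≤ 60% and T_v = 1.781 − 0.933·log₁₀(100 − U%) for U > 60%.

U ≈ 57.6 %

Drainage path length: H_d = H = 5.7 m (single drainage).
T_v = c_v·t/H_d² = 4.7×1.8/5.7² = 0.26039.
T_v = 0.26039 corresponds to the U ≤ 60% branch:
U = √(4T_v/π) = 0.5758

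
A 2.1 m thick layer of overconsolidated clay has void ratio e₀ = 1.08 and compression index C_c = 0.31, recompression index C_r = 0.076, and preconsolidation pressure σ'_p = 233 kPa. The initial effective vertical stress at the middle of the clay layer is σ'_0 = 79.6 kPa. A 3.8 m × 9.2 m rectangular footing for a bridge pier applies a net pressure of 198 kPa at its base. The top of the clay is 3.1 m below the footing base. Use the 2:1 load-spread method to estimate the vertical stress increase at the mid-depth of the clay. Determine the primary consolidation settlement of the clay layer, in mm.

Mid-depth of clay below the footing base: z = 3.1 + 2.1/2 = 4.15 m.
Stress increase at mid-clay by the 2:1 spreading method:
Δσ = qBL/((B+z)(L+z)) = 198×3.8×9.2/((3.8+4.15)(9.2+4.15)) = 65.221 kPa
Final effective stress: σ'_f = 79.6 + 65.221 = 144.82 kPa.
σ'_f = 144.82 ≤ σ'_p = 233 kPa, so the clay remains overconsolidated and only the recompression index applies:
S_c = C_r·H/(1+e₀)·log₁₀(σ'_f/σ'_0) = 0.076×2.1/2.08×log₁₀(144.82/79.6)
    = 0.07673 × 0.25992 = 0.01994 m

S_c ≈ 19.9 mm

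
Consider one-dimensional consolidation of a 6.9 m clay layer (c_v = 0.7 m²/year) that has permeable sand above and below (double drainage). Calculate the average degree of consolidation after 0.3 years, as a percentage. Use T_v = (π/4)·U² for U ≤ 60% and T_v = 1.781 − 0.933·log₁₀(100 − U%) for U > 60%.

Drainage path length: H_d = H/2 = 3.45 m (double drainage).
T_v = c_v·t/H_d² = 0.7×0.3/3.45² = 0.017643.
T_v = 0.017643 corresponds to the U ≤ 60% branch:
U = √(4T_v/π) = 0.1499

U ≈ 15 %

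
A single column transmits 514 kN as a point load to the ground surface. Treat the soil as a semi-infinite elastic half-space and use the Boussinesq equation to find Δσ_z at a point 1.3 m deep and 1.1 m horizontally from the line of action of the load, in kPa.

Δσ_z ≈ 37.6 kPa

Boussinesq vertical stress below a point load on an elastic half-space:
Δσ_z = 3P/(2πz²) · [1 + (r/z)²]^(−5/2)
r/z = 1.1/1.3 = 0.84615; [1+(r/z)²]^(−5/2) = 0.25925.
Δσ_z = 3×514/(2π×1.3²) × 0.25925 = 145.22 × 0.25925 = 37.65 kPa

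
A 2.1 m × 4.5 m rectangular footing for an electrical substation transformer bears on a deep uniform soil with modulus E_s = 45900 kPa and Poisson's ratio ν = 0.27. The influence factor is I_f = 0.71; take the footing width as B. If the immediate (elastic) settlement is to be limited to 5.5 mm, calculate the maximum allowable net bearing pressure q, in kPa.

S_e = q·B·(1−ν²)/E_s · I_f  ⇒  q = S_e·E_s / (B·(1−ν²)·I_f).
q = 0.0055 × 45900 / (2.1 × 0.9271 × 0.71) = 182.6 kPa

q ≈ 183 kPa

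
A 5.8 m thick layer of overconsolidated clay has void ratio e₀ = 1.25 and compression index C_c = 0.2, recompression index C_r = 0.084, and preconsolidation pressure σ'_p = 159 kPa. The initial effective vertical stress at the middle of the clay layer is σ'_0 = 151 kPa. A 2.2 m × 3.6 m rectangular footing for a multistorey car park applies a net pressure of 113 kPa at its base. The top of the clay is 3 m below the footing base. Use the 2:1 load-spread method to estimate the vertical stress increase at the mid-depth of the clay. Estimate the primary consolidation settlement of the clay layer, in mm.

S_c ≈ 9.91 mm

Mid-depth of clay below the footing base: z = 3 + 5.8/2 = 5.9 m.
Stress increase at mid-clay by the 2:1 spreading method:
Δσ = qBL/((B+z)(L+z)) = 113×2.2×3.6/((2.2+5.9)(3.6+5.9)) = 11.63 kPa
Final effective stress: σ'_f = 151 + 11.63 = 162.63 kPa.
σ'_f = 162.63 > σ'_p = 159 kPa, so the stress path crosses the preconsolidation pressure — recompression up to σ'_p, then virgin compression beyond:
S_c = H/(1+e₀)·[C_r·log₁₀(σ'_p/σ'_0) + C_c·log₁₀(σ'_f/σ'_p)]
    = 5.8/2.25 × [0.084×log₁₀(159/151) + 0.2×log₁₀(162.63/159)]
    = 2.5778 × [0.0018833 + 0.0019607] = 0.009909 m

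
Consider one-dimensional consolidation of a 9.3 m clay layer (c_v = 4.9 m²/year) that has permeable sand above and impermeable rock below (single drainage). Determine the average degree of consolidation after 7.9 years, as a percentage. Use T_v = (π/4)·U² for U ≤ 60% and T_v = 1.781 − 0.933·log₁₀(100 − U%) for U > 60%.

Drainage path length: H_d = H = 9.3 m (single drainage).
T_v = c_v·t/H_d² = 4.9×7.9/9.3² = 0.44757.
T_v = 0.44757 corresponds to the U > 60% branch:
U = 1 − 10^((1.781 − T_v)/0.933)/100 = 0.7314

U ≈ 73.1 %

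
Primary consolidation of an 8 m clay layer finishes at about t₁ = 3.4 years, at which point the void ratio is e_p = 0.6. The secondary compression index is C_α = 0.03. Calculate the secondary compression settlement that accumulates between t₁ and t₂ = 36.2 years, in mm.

S_s ≈ 154 mm

Secondary compression: S_s = C_α·H/(1+e_p)·log₁₀(t₂/t₁)
S_s = 0.03×8/(1+0.6)×log₁₀(36.2/3.4)
    = 0.15 × 1.027 = 0.1541 m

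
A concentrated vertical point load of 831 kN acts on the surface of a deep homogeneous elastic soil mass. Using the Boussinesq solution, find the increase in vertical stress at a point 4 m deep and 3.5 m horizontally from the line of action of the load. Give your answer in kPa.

Δσ_z ≈ 5.99 kPa

Boussinesq vertical stress below a point load on an elastic half-space:
Δσ_z = 3P/(2πz²) · [1 + (r/z)²]^(−5/2)
r/z = 3.5/4 = 0.875; [1+(r/z)²]^(−5/2) = 0.24141.
Δσ_z = 3×831/(2π×4²) × 0.24141 = 24.798 × 0.24141 = 5.986 kPa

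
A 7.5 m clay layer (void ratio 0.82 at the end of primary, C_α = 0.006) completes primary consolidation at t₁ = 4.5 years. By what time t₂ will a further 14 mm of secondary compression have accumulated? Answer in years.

t₂ ≈ 16.6 years

S_s = C_α·H/(1+e_p)·log₁₀(t₂/t₁) ⇒ log₁₀(t₂/t₁) = S_s·(1+e_p)/(C_α·H).
log₁₀(t₂/t₁) = 0.014 × (1+0.82) / (0.006×7.5) = 0.5662
t₂ = t₁ × 10^0.5662 = 4.5 × 3.683 = 16.57 years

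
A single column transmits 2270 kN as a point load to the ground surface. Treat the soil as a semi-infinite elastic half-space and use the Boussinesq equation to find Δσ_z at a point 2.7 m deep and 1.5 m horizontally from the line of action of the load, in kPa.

Boussinesq vertical stress below a point load on an elastic half-space:
Δσ_z = 3P/(2πz²) · [1 + (r/z)²]^(−5/2)
r/z = 1.5/2.7 = 0.55556; [1+(r/z)²]^(−5/2) = 0.51044.
Δσ_z = 3×2270/(2π×2.7²) × 0.51044 = 148.68 × 0.51044 = 75.89 kPa

Δσ_z ≈ 75.9 kPa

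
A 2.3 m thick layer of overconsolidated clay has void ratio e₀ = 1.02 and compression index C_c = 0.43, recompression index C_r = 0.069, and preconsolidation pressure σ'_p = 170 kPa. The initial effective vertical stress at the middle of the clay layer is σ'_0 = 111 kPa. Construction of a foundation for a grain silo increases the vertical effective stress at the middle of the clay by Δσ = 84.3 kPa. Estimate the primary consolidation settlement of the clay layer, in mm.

Final effective stress: σ'_f = 111 + 84.3 = 195.3 kPa.
σ'_f = 195.3 > σ'_p = 170 kPa, so the stress path crosses the preconsolidation pressure — recompression up to σ'_p, then virgin compression beyond:
S_c = H/(1+e₀)·[C_r·log₁₀(σ'_p/σ'_0) + C_c·log₁₀(σ'_f/σ'_p)]
    = 2.3/2.02 × [0.069×log₁₀(170/111) + 0.43×log₁₀(195.3/170)]
    = 1.1386 × [0.012774 + 0.025909] = 0.04404 m

S_c ≈ 44 mm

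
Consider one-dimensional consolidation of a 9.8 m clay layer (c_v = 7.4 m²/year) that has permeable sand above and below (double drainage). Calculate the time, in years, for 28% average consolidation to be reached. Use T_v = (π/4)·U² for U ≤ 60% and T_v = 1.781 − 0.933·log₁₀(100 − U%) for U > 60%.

Drainage path length: H_d = H/2 = 4.9 m (double drainage).
U ≤ 60%: T_v = (π/4)·U² = (π/4)×0.28² = 0.061575.
t = T_v·H_d²/c_v = 0.061575×4.9²/7.4 = 0.1998 years.

t ≈ 0.2 years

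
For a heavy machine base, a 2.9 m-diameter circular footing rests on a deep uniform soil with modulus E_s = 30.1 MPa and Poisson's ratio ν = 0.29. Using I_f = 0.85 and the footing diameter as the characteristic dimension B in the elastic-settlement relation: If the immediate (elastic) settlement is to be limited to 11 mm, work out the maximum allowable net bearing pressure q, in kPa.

q ≈ 147 kPa

E_s = 30.1 MPa = 30100 kPa.
S_e = q·B·(1−ν²)/E_s · I_f  ⇒  q = S_e·E_s / (B·(1−ν²)·I_f).
q = 0.011 × 30100 / (2.9 × 0.9159 × 0.85) = 146.7 kPa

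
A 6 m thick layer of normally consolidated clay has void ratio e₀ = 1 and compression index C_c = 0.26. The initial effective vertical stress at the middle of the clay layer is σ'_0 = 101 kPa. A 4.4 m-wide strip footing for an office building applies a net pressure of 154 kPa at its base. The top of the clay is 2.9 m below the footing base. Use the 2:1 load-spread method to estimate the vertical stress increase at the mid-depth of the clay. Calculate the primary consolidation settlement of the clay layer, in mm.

S_c ≈ 170 mm

Mid-depth of clay below the footing base: z = 2.9 + 6/2 = 5.9 m.
Stress increase at mid-clay by the 2:1 spreading method:
Δσ = qB/(B+z) = 154×4.4/(4.4+5.9) = 65.786 kPa
Final effective stress: σ'_f = σ'_0 + Δσ = 101 + 65.786 = 166.79 kPa.
Normally consolidated clay, so the full stress increment lies on the virgin compression line:
S_c = C_c·H/(1+e₀)·log₁₀(σ'_f/σ'_0) = 0.26×6/(1+1)×log₁₀(166.79/101)
    = 0.78 × 0.21785 = 0.1699 m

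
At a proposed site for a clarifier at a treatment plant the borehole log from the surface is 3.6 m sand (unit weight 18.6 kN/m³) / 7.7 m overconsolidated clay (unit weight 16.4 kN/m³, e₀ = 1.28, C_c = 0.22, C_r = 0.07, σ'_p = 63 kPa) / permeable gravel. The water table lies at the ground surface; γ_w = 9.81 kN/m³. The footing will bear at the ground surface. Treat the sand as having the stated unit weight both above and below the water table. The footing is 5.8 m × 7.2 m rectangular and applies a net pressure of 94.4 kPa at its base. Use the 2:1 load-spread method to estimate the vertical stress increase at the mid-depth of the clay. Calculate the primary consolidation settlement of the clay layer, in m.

Mid-depth of clay below the ground surface: z = 3.6 + 7.7/2 = 7.45 m.
Total vertical stress at mid-clay: σ_v = 18.6×3.6 + 16.4×3.85 = 130.1 kPa.
Pore pressure: u = 9.81×(7.45 − 0) = 73.085 kPa.
Initial effective stress: σ'_0 = σ_v − u = 130.1 − 73.085 = 57.015 kPa.
Stress increase at mid-clay by the 2:1 spreading method:
Δσ = qBL/((B+z)(L+z)) = 94.4×5.8×7.2/((5.8+7.45)(7.2+7.45)) = 20.309 kPa
Final effective stress: σ'_f = 57.015 + 20.309 = 77.324 kPa.
σ'_f = 77.324 > σ'_p = 63 kPa, so the stress path crosses the preconsolidation pressure — recompression up to σ'_p, then virgin compression beyond:
S_c = H/(1+e₀)·[C_r·log₁₀(σ'_p/σ'_0) + C_c·log₁₀(σ'_f/σ'_p)]
    = 7.7/2.28 × [0.07×log₁₀(63/57.015) + 0.22×log₁₀(77.324/63)]
    = 3.3772 × [0.0030346 + 0.019574] = 0.07635 m

S_c ≈ 0.0764 m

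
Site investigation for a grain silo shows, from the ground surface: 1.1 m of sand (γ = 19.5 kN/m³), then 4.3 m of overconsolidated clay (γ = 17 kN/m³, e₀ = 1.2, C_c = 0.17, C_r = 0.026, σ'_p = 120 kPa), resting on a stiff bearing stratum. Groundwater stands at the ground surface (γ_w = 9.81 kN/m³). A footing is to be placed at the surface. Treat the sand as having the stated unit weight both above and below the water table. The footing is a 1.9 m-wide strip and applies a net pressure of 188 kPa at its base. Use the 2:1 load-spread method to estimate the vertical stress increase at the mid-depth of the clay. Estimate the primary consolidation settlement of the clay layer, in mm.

S_c ≈ 28.6 mm

Mid-depth of clay below the ground surface: z = 1.1 + 4.3/2 = 3.25 m.
Total vertical stress at mid-clay: σ_v = 19.5×1.1 + 17×2.15 = 58 kPa.
Pore pressure: u = 9.81×(3.25 − 0) = 31.883 kPa.
Initial effective stress: σ'_0 = σ_v − u = 58 − 31.883 = 26.117 kPa.
Stress increase at mid-clay by the 2:1 spreading method:
Δσ = qB/(B+z) = 188×1.9/(1.9+3.25) = 69.359 kPa
Final effective stress: σ'_f = 26.117 + 69.359 = 95.476 kPa.
σ'_f = 95.476 ≤ σ'_p = 120 kPa, so the clay remains overconsolidated and only the recompression index applies:
S_c = C_r·H/(1+e₀)·log₁₀(σ'_f/σ'_0) = 0.026×4.3/2.2×log₁₀(95.476/26.117)
    = 0.050817 × 0.56297 = 0.02861 m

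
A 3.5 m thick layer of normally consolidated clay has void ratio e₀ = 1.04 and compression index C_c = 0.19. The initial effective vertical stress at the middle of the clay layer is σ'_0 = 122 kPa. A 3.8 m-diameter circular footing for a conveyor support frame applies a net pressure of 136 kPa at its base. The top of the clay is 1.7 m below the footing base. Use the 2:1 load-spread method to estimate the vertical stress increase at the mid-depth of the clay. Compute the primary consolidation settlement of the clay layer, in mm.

Mid-depth of clay below the footing base: z = 1.7 + 3.5/2 = 3.45 m.
Stress increase at mid-clay by the 2:1 spreading method:
Δσ ≈ qD²/(D+z)² = 136×3.8²/(3.8+3.45)² = 37.362 kPa
Final effective stress: σ'_f = σ'_0 + Δσ = 122 + 37.362 = 159.36 kPa.
Normally consolidated clay, so the full stress increment lies on the virgin compression line:
S_c = C_c·H/(1+e₀)·log₁₀(σ'_f/σ'_0) = 0.19×3.5/(1+1.04)×log₁₀(159.36/122)
    = 0.32598 × 0.11602 = 0.03782 m

S_c ≈ 37.8 mm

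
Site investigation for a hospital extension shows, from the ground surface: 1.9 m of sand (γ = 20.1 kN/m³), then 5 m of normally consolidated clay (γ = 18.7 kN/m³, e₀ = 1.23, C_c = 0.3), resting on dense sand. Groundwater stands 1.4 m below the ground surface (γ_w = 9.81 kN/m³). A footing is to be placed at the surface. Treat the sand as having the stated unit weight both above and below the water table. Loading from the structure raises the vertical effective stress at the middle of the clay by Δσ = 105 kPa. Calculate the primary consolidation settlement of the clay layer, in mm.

S_c ≈ 310 mm

Mid-depth of clay below the ground surface: z = 1.9 + 5/2 = 4.4 m.
Total vertical stress at mid-clay: σ_v = 20.1×1.9 + 18.7×2.5 = 84.94 kPa.
Pore pressure: u = 9.81×(4.4 − 1.4) = 29.43 kPa.
Initial effective stress: σ'_0 = σ_v − u = 84.94 − 29.43 = 55.51 kPa.
Final effective stress: σ'_f = σ'_0 + Δσ = 55.51 + 105 = 160.51 kPa.
Normally consolidated clay, so the full stress increment lies on the virgin compression line:
S_c = C_c·H/(1+e₀)·log₁₀(σ'_f/σ'_0) = 0.3×5/(1+1.23)×log₁₀(160.51/55.51)
    = 0.67265 × 0.46113 = 0.3102 m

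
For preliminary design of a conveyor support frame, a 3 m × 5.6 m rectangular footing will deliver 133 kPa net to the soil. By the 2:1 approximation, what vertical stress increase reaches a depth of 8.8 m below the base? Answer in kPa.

By the 2:1 method the load spreads at 1 horizontal : 2 vertical, so at depth z the loaded area has grown by z in each plan dimension:
Δσ = qBL/((B+z)(L+z)) = 133×3×5.6/((3+8.8)(5.6+8.8)) = 13.15 kPa

Δσ_z ≈ 13.2 kPa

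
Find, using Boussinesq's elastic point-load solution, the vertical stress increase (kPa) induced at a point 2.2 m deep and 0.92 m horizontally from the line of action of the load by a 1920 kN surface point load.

Δσ_z ≈ 127 kPa

Boussinesq vertical stress below a point load on an elastic half-space:
Δσ_z = 3P/(2πz²) · [1 + (r/z)²]^(−5/2)
r/z = 0.92/2.2 = 0.41818; [1+(r/z)²]^(−5/2) = 0.66837.
Δσ_z = 3×1920/(2π×2.2²) × 0.66837 = 189.41 × 0.66837 = 126.6 kPa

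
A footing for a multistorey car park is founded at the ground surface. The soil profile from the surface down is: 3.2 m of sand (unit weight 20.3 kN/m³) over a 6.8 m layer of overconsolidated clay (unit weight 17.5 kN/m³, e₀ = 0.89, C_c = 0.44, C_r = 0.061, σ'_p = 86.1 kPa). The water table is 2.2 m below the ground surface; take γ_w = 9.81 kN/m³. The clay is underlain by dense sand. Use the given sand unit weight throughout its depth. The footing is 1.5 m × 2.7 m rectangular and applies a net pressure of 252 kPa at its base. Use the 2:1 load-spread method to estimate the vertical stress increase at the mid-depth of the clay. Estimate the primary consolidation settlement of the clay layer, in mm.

Mid-depth of clay below the ground surface: z = 3.2 + 6.8/2 = 6.6 m.
Total vertical stress at mid-clay: σ_v = 20.3×3.2 + 17.5×3.4 = 124.46 kPa.
Pore pressure: u = 9.81×(6.6 − 2.2) = 43.164 kPa.
Initial effective stress: σ'_0 = σ_v − u = 124.46 − 43.164 = 81.296 kPa.
Stress increase at mid-clay by the 2:1 spreading method:
Δσ = qBL/((B+z)(L+z)) = 252×1.5×2.7/((1.5+6.6)(2.7+6.6)) = 13.548 kPa
Final effective stress: σ'_f = 81.296 + 13.548 = 94.844 kPa.
σ'_f = 94.844 > σ'_p = 86.1 kPa, so the stress path crosses the preconsolidation pressure — recompression up to σ'_p, then virgin compression beyond:
S_c = H/(1+e₀)·[C_r·log₁₀(σ'_p/σ'_0) + C_c·log₁₀(σ'_f/σ'_p)]
    = 6.8/1.89 × [0.061×log₁₀(86.1/81.296) + 0.44×log₁₀(94.844/86.1)]
    = 3.5979 × [0.001521 + 0.018483] = 0.07197 m

S_c ≈ 72 mm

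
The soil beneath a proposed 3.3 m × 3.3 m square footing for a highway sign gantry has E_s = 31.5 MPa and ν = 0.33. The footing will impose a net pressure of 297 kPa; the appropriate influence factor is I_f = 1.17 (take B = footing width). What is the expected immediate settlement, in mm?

Immediate (elastic) settlement: S_e = q·B·(1−ν²)/E_s · I_f.
E_s = 31.5 MPa = 31500 kPa.
S_e = 297 × 3.3 × (1 − 0.33²) / 31500 × 1.17
    = 297 × 3.3 × 0.8911 / 31500 × 1.17
    = 0.03244 m = 32.44 mm

S_e ≈ 32.4 mm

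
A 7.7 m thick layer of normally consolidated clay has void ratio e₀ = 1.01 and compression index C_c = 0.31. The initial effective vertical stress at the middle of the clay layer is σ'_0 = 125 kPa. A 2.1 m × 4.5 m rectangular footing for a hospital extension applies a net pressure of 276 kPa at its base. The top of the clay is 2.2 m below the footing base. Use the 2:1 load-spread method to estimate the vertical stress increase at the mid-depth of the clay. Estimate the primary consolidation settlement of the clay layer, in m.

S_c ≈ 0.112 m

Mid-depth of clay below the footing base: z = 2.2 + 7.7/2 = 6.05 m.
Stress increase at mid-clay by the 2:1 spreading method:
Δσ = qBL/((B+z)(L+z)) = 276×2.1×4.5/((2.1+6.05)(4.5+6.05)) = 30.334 kPa
Final effective stress: σ'_f = σ'_0 + Δσ = 125 + 30.334 = 155.33 kPa.
Normally consolidated clay, so the full stress increment lies on the virgin compression line:
S_c = C_c·H/(1+e₀)·log₁₀(σ'_f/σ'_0) = 0.31×7.7/(1+1.01)×log₁₀(155.33/125)
    = 1.1876 × 0.094345 = 0.112 m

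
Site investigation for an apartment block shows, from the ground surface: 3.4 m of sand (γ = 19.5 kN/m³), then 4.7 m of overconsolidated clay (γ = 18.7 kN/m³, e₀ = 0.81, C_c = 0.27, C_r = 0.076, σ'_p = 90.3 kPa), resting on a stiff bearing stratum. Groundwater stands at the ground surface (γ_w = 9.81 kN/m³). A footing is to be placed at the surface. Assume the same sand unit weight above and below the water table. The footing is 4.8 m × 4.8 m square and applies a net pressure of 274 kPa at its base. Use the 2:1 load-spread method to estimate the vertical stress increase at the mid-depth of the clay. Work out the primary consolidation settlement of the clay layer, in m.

S_c ≈ 0.106 m

Mid-depth of clay below the ground surface: z = 3.4 + 4.7/2 = 5.75 m.
Total vertical stress at mid-clay: σ_v = 19.5×3.4 + 18.7×2.35 = 110.25 kPa.
Pore pressure: u = 9.81×(5.75 − 0) = 56.408 kPa.
Initial effective stress: σ'_0 = σ_v − u = 110.25 − 56.408 = 53.842 kPa.
Stress increase at mid-clay by the 2:1 spreading method:
Δσ = qBL/((B+z)(L+z)) = 274×4.8×4.8/((4.8+5.75)(4.8+5.75)) = 56.719 kPa
Final effective stress: σ'_f = 53.842 + 56.719 = 110.56 kPa.
σ'_f = 110.56 > σ'_p = 90.3 kPa, so the stress path crosses the preconsolidation pressure — recompression up to σ'_p, then virgin compression beyond:
S_c = H/(1+e₀)·[C_r·log₁₀(σ'_p/σ'_0) + C_c·log₁₀(σ'_f/σ'_p)]
    = 4.7/1.81 × [0.076×log₁₀(90.3/53.842) + 0.27×log₁₀(110.56/90.3)]
    = 2.5967 × [0.017067 + 0.023736] = 0.106 m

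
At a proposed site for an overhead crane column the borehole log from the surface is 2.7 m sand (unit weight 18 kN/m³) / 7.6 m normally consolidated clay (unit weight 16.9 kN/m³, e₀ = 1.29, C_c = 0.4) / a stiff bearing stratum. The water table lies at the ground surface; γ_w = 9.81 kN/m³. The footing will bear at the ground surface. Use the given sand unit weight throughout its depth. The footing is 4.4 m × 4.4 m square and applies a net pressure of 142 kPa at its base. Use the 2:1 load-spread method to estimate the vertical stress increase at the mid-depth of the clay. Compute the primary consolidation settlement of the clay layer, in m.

S_c ≈ 0.223 m

Mid-depth of clay below the ground surface: z = 2.7 + 7.6/2 = 6.5 m.
Total vertical stress at mid-clay: σ_v = 18×2.7 + 16.9×3.8 = 112.82 kPa.
Pore pressure: u = 9.81×(6.5 − 0) = 63.765 kPa.
Initial effective stress: σ'_0 = σ_v − u = 112.82 − 63.765 = 49.055 kPa.
Stress increase at mid-clay by the 2:1 spreading method:
Δσ = qBL/((B+z)(L+z)) = 142×4.4×4.4/((4.4+6.5)(4.4+6.5)) = 23.139 kPa
Final effective stress: σ'_f = σ'_0 + Δσ = 49.055 + 23.139 = 72.194 kPa.
Normally consolidated clay, so the full stress increment lies on the virgin compression line:
S_c = C_c·H/(1+e₀)·log₁₀(σ'_f/σ'_0) = 0.4×7.6/(1+1.29)×log₁₀(72.194/49.055)
    = 1.3275 × 0.16782 = 0.2228 m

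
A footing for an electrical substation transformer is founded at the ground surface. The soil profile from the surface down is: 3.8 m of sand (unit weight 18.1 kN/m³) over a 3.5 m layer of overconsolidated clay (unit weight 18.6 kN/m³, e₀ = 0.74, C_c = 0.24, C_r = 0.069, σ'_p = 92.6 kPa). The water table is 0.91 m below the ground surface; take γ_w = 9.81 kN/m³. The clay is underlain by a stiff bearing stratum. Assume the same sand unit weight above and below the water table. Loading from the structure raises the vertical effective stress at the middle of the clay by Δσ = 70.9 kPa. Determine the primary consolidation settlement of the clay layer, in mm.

S_c ≈ 96.3 mm

Mid-depth of clay below the ground surface: z = 3.8 + 3.5/2 = 5.55 m.
Total vertical stress at mid-clay: σ_v = 18.1×3.8 + 18.6×1.75 = 101.33 kPa.
Pore pressure: u = 9.81×(5.55 − 0.91) = 45.518 kPa.
Initial effective stress: σ'_0 = σ_v − u = 101.33 − 45.518 = 55.812 kPa.
Final effective stress: σ'_f = 55.812 + 70.9 = 126.71 kPa.
σ'_f = 126.71 > σ'_p = 92.6 kPa, so the stress path crosses the preconsolidation pressure — recompression up to σ'_p, then virgin compression beyond:
S_c = H/(1+e₀)·[C_r·log₁₀(σ'_p/σ'_0) + C_c·log₁₀(σ'_f/σ'_p)]
    = 3.5/1.74 × [0.069×log₁₀(92.6/55.812) + 0.24×log₁₀(126.71/92.6)]
    = 2.0115 × [0.015172 + 0.032688] = 0.09627 m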